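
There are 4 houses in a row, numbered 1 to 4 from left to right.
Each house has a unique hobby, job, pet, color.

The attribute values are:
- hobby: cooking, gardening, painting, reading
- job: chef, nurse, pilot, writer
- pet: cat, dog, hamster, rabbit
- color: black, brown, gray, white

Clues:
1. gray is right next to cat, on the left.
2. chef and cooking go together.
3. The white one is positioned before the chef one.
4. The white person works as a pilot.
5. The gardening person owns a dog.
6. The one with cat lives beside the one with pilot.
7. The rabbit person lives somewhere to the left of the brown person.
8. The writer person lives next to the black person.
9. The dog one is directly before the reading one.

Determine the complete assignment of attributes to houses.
Solution:

House | Hobby | Job | Pet | Color
---------------------------------
  1   | gardening | writer | dog | gray
  2   | reading | nurse | cat | black
  3   | painting | pilot | rabbit | white
  4   | cooking | chef | hamster | brown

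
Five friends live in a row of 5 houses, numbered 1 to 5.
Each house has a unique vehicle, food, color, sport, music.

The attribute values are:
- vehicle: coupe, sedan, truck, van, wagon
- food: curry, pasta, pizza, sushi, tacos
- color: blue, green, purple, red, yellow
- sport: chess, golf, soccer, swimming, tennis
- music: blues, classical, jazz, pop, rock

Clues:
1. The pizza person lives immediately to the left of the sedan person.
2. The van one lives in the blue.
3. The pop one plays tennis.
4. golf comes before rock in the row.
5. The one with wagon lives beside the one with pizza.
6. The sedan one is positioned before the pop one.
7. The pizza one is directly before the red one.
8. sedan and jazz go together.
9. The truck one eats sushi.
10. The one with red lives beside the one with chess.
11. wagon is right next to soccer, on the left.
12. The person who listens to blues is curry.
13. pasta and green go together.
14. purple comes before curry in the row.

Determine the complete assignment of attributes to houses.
Solution:

House | Vehicle | Food | Color | Sport | Music
----------------------------------------------
  1   | wagon | pasta | green | golf | classical
  2   | coupe | pizza | purple | soccer | rock
  3   | sedan | tacos | red | swimming | jazz
  4   | van | curry | blue | chess | blues
  5   | truck | sushi | yellow | tennis | pop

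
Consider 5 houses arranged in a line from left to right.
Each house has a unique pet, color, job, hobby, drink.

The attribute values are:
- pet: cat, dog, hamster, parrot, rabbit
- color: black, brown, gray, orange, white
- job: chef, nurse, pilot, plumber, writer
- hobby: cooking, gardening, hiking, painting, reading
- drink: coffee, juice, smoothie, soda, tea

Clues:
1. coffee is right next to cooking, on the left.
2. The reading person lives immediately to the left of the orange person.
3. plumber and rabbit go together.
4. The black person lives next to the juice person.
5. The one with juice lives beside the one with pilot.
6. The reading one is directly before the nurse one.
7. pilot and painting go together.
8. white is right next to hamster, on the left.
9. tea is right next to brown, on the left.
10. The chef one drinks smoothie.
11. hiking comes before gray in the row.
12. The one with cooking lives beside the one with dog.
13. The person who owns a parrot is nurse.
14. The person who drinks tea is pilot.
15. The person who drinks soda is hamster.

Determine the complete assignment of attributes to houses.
Solution:

House | Pet | Color | Job | Hobby | Drink
-----------------------------------------
  1   | rabbit | black | plumber | reading | coffee
  2   | parrot | orange | nurse | cooking | juice
  3   | dog | white | pilot | painting | tea
  4   | hamster | brown | writer | hiking | soda
  5   | cat | gray | chef | gardening | smoothie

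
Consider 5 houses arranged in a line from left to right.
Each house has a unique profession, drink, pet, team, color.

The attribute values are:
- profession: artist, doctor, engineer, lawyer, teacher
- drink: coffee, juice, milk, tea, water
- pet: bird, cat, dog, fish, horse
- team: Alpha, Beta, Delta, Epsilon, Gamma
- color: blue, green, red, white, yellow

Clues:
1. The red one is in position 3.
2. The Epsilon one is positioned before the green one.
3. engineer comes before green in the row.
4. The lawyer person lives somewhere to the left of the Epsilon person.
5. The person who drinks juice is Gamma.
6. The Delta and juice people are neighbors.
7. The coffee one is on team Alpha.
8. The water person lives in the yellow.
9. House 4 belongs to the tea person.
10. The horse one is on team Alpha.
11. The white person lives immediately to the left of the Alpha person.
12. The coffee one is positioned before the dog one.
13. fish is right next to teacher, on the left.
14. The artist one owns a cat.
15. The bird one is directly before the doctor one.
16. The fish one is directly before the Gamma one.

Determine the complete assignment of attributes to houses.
Solution:

House | Profession | Drink | Pet | Team | Color
-----------------------------------------------
  1   | lawyer | water | fish | Delta | yellow
  2   | teacher | juice | bird | Gamma | white
  3   | doctor | coffee | horse | Alpha | red
  4   | engineer | tea | dog | Epsilon | blue
  5   | artist | milk | cat | Beta | green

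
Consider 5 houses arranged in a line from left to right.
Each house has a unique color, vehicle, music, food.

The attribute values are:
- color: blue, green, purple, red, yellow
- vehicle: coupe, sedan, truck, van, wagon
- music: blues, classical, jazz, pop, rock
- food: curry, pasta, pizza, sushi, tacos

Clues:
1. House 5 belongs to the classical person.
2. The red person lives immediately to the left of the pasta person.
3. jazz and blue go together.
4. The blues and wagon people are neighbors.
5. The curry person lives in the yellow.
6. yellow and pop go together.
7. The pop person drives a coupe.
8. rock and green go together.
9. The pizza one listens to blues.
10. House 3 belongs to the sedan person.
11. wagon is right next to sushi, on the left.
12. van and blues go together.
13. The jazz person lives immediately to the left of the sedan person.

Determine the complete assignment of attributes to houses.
Solution:

House | Color | Vehicle | Music | Food
--------------------------------------
  1   | red | van | blues | pizza
  2   | blue | wagon | jazz | pasta
  3   | green | sedan | rock | sushi
  4   | yellow | coupe | pop | curry
  5   | purple | truck | classical | tacos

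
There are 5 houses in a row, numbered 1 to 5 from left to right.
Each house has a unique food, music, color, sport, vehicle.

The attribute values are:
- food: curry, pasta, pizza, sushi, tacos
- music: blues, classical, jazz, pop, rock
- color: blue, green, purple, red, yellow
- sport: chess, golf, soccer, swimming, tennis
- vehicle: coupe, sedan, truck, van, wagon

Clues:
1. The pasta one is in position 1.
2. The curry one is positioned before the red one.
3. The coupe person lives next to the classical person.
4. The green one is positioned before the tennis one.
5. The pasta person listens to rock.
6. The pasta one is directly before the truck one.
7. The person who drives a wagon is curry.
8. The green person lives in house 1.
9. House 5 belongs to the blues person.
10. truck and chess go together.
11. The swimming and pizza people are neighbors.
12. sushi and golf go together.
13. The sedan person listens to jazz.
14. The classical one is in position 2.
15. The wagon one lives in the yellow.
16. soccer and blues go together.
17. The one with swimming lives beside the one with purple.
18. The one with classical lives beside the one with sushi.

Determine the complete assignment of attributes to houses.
Solution:

House | Food | Music | Color | Sport | Vehicle
----------------------------------------------
  1   | pasta | rock | green | swimming | coupe
  2   | pizza | classical | purple | chess | truck
  3   | sushi | jazz | blue | golf | sedan
  4   | curry | pop | yellow | tennis | wagon
  5   | tacos | blues | red | soccer | van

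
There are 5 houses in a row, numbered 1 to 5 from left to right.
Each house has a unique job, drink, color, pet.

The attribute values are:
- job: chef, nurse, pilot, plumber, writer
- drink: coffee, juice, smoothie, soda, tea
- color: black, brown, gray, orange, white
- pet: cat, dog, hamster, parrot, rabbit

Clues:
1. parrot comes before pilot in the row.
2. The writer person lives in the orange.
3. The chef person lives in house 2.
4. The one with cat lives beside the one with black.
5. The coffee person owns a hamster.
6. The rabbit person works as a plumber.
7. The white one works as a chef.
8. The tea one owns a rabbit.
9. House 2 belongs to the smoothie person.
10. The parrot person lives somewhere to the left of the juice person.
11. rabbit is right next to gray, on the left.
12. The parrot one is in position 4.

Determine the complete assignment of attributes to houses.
Solution:

House | Job | Drink | Color | Pet
---------------------------------
  1   | writer | coffee | orange | hamster
  2   | chef | smoothie | white | cat
  3   | plumber | tea | black | rabbit
  4   | nurse | soda | gray | parrot
  5   | pilot | juice | brown | dog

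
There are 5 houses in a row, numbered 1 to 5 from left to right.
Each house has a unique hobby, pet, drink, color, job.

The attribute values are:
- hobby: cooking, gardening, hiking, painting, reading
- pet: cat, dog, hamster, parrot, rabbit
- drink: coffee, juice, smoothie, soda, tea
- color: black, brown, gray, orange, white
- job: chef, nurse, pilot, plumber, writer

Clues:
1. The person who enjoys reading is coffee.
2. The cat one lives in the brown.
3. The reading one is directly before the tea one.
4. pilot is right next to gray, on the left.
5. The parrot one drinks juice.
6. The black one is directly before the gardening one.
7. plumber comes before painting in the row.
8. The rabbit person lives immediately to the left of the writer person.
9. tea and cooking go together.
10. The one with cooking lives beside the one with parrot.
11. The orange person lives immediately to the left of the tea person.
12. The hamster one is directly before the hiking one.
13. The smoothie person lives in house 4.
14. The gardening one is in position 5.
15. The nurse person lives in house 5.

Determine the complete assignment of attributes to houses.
Solution:

House | Hobby | Pet | Drink | Color | Job
-----------------------------------------
  1   | reading | rabbit | coffee | orange | pilot
  2   | cooking | hamster | tea | gray | writer
  3   | hiking | parrot | juice | white | plumber
  4   | painting | dog | smoothie | black | chef
  5   | gardening | cat | soda | brown | nurse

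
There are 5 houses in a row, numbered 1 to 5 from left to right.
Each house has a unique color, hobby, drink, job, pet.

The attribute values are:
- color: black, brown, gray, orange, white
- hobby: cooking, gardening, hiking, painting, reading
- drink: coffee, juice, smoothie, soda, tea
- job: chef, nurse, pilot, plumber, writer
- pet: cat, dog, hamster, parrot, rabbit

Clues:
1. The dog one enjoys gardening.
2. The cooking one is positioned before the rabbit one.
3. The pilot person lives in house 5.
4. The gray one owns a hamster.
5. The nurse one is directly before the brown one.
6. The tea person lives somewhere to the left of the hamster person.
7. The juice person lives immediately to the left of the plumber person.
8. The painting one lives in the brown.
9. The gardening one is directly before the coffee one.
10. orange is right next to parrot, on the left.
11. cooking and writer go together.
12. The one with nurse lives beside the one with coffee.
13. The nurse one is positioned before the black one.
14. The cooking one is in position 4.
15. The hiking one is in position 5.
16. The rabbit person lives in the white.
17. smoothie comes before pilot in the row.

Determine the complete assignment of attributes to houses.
Solution:

House | Color | Hobby | Drink | Job | Pet
-----------------------------------------
  1   | orange | gardening | juice | nurse | dog
  2   | brown | painting | coffee | plumber | parrot
  3   | black | reading | tea | chef | cat
  4   | gray | cooking | smoothie | writer | hamster
  5   | white | hiking | soda | pilot | rabbit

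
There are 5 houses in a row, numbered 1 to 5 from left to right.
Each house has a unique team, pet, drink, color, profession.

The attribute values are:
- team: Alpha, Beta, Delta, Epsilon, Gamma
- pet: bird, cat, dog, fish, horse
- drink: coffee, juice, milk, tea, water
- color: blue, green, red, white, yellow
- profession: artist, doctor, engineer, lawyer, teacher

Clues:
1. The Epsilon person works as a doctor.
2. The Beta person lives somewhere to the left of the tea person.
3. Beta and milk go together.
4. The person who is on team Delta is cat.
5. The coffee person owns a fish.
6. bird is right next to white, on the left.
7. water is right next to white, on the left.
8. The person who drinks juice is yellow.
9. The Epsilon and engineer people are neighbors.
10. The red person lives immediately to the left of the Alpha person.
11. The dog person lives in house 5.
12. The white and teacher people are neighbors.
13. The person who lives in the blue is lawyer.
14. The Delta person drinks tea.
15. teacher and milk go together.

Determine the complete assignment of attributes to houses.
Solution:

House | Team | Pet | Drink | Color | Profession
-----------------------------------------------
  1   | Epsilon | bird | water | red | doctor
  2   | Alpha | fish | coffee | white | engineer
  3   | Beta | horse | milk | green | teacher
  4   | Delta | cat | tea | blue | lawyer
  5   | Gamma | dog | juice | yellow | artist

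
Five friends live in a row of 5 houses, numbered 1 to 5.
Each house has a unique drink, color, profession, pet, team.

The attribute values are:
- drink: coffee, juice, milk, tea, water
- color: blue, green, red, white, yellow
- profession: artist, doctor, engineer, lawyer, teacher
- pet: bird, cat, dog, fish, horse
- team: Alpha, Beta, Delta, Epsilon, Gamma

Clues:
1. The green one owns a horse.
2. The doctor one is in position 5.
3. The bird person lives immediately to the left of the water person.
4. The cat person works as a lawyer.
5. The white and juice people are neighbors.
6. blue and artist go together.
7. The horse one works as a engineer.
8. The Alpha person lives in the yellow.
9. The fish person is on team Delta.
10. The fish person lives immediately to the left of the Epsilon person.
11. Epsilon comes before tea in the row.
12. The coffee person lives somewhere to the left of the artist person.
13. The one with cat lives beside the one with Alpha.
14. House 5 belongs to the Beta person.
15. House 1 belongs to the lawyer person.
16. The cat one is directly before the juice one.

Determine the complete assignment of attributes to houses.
Solution:

House | Drink | Color | Profession | Pet | Team
-----------------------------------------------
  1   | coffee | white | lawyer | cat | Gamma
  2   | juice | yellow | teacher | bird | Alpha
  3   | water | blue | artist | fish | Delta
  4   | milk | green | engineer | horse | Epsilon
  5   | tea | red | doctor | dog | Beta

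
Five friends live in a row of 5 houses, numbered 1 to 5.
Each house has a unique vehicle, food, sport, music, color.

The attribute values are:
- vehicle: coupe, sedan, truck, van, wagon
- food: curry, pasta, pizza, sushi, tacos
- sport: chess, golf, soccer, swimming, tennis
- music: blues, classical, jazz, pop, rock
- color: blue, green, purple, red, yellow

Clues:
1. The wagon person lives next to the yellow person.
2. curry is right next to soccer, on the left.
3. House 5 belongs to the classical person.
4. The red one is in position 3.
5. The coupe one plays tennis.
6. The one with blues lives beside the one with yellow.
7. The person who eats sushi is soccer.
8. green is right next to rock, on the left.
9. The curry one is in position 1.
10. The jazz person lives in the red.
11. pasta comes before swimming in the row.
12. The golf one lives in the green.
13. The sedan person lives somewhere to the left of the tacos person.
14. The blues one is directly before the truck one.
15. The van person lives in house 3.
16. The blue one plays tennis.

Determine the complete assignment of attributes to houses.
Solution:

House | Vehicle | Food | Sport | Music | Color
----------------------------------------------
  1   | wagon | curry | golf | blues | green
  2   | truck | sushi | soccer | rock | yellow
  3   | van | pasta | chess | jazz | red
  4   | sedan | pizza | swimming | pop | purple
  5   | coupe | tacos | tennis | classical | blue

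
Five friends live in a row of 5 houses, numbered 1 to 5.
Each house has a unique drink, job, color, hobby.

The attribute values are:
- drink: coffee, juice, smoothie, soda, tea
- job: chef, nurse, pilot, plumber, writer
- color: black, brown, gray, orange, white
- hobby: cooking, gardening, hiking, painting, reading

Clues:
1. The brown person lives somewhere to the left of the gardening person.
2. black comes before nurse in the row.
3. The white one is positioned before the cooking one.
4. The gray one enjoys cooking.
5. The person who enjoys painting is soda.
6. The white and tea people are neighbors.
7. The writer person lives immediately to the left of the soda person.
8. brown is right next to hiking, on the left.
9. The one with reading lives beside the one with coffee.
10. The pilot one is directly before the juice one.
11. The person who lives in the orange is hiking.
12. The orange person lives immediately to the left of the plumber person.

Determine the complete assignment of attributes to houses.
Solution:

House | Drink | Job | Color | Hobby
-----------------------------------
  1   | smoothie | chef | brown | reading
  2   | coffee | writer | orange | hiking
  3   | soda | plumber | white | painting
  4   | tea | pilot | black | gardening
  5   | juice | nurse | gray | cooking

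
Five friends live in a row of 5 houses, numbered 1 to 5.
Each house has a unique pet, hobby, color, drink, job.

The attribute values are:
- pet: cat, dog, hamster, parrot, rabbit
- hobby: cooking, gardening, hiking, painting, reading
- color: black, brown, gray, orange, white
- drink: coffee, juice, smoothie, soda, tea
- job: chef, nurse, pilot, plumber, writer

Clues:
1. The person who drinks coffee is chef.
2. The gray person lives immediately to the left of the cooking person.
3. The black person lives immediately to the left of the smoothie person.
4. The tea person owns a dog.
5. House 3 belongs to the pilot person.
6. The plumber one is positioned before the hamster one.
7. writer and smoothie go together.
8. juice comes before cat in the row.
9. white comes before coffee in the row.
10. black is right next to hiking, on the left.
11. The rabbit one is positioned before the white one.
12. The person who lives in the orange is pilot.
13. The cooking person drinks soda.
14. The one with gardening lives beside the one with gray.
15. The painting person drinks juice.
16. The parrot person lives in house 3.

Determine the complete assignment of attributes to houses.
Solution:

House | Pet | Hobby | Color | Drink | Job
-----------------------------------------
  1   | dog | gardening | black | tea | plumber
  2   | rabbit | hiking | gray | smoothie | writer
  3   | parrot | cooking | orange | soda | pilot
  4   | hamster | painting | white | juice | nurse
  5   | cat | reading | brown | coffee | chef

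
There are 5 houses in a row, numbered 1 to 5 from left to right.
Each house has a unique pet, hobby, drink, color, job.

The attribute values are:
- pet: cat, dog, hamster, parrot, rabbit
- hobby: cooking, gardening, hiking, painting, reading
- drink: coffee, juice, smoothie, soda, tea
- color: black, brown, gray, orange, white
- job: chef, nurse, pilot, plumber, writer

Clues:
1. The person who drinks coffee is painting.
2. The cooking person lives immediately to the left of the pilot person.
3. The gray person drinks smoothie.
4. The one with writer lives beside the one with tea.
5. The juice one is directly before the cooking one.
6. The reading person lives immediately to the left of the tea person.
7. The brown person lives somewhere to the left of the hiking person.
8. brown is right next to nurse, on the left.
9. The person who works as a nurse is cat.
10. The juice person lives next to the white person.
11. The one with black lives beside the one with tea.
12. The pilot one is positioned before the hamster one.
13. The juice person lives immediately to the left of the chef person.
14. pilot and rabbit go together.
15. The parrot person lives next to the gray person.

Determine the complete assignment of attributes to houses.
Solution:

House | Pet | Hobby | Drink | Color | Job
-----------------------------------------
  1   | dog | reading | juice | black | writer
  2   | parrot | cooking | tea | white | chef
  3   | rabbit | gardening | smoothie | gray | pilot
  4   | hamster | painting | coffee | brown | plumber
  5   | cat | hiking | soda | orange | nurse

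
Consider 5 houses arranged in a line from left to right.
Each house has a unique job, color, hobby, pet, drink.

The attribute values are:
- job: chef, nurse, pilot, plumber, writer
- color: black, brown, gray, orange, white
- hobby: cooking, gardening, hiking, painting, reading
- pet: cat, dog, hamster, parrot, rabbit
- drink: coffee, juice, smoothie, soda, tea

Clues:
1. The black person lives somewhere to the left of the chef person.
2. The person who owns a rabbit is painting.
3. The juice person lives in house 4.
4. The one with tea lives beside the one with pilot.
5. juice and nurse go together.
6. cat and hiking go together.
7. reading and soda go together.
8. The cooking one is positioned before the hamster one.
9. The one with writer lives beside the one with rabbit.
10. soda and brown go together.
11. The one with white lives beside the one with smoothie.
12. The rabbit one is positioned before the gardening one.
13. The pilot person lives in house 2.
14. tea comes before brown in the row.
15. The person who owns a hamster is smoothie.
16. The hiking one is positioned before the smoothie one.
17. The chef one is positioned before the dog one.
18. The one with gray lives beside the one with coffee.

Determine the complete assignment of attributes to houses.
Solution:

House | Job | Color | Hobby | Pet | Drink
-----------------------------------------
  1   | writer | gray | hiking | cat | tea
  2   | pilot | black | painting | rabbit | coffee
  3   | chef | brown | reading | parrot | soda
  4   | nurse | white | cooking | dog | juice
  5   | plumber | orange | gardening | hamster | smoothie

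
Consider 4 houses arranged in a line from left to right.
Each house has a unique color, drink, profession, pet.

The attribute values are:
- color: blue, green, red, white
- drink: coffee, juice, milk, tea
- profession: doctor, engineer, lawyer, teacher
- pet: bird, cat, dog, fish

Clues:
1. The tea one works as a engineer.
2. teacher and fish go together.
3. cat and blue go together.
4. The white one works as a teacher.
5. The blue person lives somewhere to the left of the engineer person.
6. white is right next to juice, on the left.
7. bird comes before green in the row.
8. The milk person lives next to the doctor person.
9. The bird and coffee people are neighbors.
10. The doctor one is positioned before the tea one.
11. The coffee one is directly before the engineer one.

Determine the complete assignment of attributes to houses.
Solution:

House | Color | Drink | Profession | Pet
----------------------------------------
  1   | white | milk | teacher | fish
  2   | red | juice | doctor | bird
  3   | blue | coffee | lawyer | cat
  4   | green | tea | engineer | dog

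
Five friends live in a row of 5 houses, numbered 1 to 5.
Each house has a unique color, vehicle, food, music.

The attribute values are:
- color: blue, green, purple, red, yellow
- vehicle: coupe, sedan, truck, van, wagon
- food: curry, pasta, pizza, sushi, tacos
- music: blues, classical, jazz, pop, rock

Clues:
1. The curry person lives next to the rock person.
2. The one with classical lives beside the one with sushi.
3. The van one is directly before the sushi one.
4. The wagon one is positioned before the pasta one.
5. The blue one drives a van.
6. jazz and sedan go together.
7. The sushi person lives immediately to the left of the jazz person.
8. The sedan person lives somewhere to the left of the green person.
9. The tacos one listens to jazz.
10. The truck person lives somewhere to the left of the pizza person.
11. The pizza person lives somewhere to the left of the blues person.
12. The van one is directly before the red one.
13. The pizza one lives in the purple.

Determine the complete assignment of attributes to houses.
Solution:

House | Color | Vehicle | Food | Music
--------------------------------------
  1   | blue | van | curry | classical
  2   | red | truck | sushi | rock
  3   | yellow | sedan | tacos | jazz
  4   | purple | wagon | pizza | pop
  5   | green | coupe | pasta | blues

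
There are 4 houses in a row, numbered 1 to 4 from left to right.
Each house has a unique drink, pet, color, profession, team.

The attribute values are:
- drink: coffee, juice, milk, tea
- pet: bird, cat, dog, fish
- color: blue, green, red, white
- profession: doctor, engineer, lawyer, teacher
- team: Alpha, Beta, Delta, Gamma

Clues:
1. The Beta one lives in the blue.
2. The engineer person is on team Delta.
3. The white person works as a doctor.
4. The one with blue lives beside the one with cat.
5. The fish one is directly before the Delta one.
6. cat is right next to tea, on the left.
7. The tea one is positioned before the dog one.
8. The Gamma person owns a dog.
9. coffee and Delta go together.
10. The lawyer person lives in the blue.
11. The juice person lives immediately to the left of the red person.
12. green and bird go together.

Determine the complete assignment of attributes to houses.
Solution:

House | Drink | Pet | Color | Profession | Team
-----------------------------------------------
  1   | juice | fish | blue | lawyer | Beta
  2   | coffee | cat | red | engineer | Delta
  3   | tea | bird | green | teacher | Alpha
  4   | milk | dog | white | doctor | Gamma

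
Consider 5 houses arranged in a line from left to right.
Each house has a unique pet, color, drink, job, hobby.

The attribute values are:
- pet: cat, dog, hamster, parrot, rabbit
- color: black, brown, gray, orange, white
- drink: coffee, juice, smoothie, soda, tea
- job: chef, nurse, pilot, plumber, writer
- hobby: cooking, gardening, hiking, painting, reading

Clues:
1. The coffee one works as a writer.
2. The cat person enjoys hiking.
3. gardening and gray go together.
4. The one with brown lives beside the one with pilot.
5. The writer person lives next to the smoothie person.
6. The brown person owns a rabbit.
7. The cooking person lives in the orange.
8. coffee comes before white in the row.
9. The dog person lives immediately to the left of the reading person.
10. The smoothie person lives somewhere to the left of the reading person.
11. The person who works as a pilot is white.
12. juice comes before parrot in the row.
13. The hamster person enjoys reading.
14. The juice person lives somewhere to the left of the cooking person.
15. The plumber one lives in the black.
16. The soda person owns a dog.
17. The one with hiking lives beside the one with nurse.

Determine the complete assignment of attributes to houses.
Solution:

House | Pet | Color | Drink | Job | Hobby
-----------------------------------------
  1   | rabbit | brown | coffee | writer | painting
  2   | cat | white | smoothie | pilot | hiking
  3   | dog | gray | soda | nurse | gardening
  4   | hamster | black | juice | plumber | reading
  5   | parrot | orange | tea | chef | cooking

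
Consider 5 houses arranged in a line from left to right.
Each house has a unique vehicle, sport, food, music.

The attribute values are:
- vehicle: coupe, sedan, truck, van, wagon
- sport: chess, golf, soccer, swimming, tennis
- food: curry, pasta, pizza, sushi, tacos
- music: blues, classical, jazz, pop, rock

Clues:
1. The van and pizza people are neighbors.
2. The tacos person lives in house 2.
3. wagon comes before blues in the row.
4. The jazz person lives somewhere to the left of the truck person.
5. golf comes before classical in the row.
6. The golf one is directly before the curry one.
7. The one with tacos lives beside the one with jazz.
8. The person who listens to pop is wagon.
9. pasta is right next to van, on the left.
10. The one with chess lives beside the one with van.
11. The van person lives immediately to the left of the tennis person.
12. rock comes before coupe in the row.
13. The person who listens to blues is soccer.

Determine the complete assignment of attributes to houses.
Solution:

House | Vehicle | Sport | Food | Music
--------------------------------------
  1   | wagon | chess | pasta | pop
  2   | van | soccer | tacos | blues
  3   | sedan | tennis | pizza | jazz
  4   | truck | golf | sushi | rock
  5   | coupe | swimming | curry | classical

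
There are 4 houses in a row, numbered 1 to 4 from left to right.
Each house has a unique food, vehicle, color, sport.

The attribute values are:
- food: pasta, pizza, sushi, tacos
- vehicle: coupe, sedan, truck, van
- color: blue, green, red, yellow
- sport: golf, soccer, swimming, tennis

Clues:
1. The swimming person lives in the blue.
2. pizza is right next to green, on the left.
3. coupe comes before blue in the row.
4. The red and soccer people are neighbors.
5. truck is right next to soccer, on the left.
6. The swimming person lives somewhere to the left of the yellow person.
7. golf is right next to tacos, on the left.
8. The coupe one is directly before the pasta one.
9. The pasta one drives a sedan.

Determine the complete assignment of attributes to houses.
Solution:

House | Food | Vehicle | Color | Sport
--------------------------------------
  1   | pizza | truck | red | golf
  2   | tacos | coupe | green | soccer
  3   | pasta | sedan | blue | swimming
  4   | sushi | van | yellow | tennis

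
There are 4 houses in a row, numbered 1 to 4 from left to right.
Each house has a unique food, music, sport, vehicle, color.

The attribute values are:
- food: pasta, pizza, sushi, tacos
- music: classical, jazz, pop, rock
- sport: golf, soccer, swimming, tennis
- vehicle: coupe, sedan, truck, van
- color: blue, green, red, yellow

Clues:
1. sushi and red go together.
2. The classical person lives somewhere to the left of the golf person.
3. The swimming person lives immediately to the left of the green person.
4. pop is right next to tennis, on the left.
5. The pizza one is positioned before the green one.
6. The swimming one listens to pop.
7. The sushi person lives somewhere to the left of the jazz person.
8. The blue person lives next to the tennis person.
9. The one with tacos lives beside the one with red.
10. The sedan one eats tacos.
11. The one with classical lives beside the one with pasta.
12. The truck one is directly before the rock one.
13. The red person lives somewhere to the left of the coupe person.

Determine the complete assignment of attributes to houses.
Solution:

House | Food | Music | Sport | Vehicle | Color
----------------------------------------------
  1   | pizza | pop | swimming | truck | blue
  2   | tacos | rock | tennis | sedan | green
  3   | sushi | classical | soccer | van | red
  4   | pasta | jazz | golf | coupe | yellow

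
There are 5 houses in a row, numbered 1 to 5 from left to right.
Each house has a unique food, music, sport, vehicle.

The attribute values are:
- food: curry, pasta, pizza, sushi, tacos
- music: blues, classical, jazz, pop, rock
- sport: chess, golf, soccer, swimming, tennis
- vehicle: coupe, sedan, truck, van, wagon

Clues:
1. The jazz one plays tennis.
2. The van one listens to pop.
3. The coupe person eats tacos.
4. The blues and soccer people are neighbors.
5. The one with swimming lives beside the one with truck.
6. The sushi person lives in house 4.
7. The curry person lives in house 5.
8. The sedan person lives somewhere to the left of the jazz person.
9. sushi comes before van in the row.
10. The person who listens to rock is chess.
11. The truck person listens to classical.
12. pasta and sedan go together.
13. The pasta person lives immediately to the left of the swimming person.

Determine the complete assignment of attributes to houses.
Solution:

House | Food | Music | Sport | Vehicle
--------------------------------------
  1   | pasta | rock | chess | sedan
  2   | tacos | blues | swimming | coupe
  3   | pizza | classical | soccer | truck
  4   | sushi | jazz | tennis | wagon
  5   | curry | pop | golf | van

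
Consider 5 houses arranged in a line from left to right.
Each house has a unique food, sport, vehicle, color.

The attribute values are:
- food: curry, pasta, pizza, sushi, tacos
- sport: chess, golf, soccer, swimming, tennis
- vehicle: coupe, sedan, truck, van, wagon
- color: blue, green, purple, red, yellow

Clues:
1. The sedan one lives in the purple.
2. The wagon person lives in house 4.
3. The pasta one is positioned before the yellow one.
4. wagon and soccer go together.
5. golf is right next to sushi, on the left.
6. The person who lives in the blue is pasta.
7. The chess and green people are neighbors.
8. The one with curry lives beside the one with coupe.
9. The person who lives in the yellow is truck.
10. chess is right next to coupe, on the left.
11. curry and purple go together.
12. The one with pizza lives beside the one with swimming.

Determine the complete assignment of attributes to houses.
Solution:

House | Food | Sport | Vehicle | Color
--------------------------------------
  1   | curry | chess | sedan | purple
  2   | pizza | golf | coupe | green
  3   | sushi | swimming | van | red
  4   | pasta | soccer | wagon | blue
  5   | tacos | tennis | truck | yellow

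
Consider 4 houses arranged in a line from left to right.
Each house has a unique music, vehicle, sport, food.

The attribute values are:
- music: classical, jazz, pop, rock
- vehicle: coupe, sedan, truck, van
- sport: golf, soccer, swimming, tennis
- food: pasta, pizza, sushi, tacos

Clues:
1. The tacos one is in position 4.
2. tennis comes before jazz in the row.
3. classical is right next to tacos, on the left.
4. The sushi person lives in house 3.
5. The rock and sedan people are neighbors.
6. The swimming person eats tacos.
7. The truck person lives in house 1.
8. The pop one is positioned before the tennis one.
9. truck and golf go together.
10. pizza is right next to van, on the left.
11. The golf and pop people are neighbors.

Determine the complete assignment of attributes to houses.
Solution:

House | Music | Vehicle | Sport | Food
--------------------------------------
  1   | rock | truck | golf | pasta
  2   | pop | sedan | soccer | pizza
  3   | classical | van | tennis | sushi
  4   | jazz | coupe | swimming | tacos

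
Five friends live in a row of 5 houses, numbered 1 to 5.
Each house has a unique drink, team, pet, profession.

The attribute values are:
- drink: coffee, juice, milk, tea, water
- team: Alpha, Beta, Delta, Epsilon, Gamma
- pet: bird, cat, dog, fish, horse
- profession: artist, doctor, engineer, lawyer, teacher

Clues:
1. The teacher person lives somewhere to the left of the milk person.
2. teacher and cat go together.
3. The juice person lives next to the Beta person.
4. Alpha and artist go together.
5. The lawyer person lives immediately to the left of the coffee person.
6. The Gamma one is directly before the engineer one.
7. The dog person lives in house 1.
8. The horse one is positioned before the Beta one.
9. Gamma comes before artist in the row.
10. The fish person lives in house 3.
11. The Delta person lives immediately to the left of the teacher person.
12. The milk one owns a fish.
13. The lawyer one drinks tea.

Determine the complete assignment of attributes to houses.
Solution:

House | Drink | Team | Pet | Profession
---------------------------------------
  1   | tea | Delta | dog | lawyer
  2   | coffee | Gamma | cat | teacher
  3   | milk | Epsilon | fish | engineer
  4   | juice | Alpha | horse | artist
  5   | water | Beta | bird | doctor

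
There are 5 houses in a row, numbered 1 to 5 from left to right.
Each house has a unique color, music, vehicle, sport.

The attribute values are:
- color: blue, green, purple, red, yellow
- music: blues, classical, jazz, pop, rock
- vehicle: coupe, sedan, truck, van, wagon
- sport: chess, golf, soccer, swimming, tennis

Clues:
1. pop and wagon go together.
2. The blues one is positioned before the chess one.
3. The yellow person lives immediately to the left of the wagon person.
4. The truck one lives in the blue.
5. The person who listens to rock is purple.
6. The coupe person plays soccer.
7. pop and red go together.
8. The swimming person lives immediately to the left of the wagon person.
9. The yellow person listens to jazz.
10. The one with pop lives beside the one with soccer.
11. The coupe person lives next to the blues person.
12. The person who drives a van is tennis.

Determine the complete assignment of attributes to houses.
Solution:

House | Color | Music | Vehicle | Sport
---------------------------------------
  1   | yellow | jazz | sedan | swimming
  2   | red | pop | wagon | golf
  3   | purple | rock | coupe | soccer
  4   | green | blues | van | tennis
  5   | blue | classical | truck | chess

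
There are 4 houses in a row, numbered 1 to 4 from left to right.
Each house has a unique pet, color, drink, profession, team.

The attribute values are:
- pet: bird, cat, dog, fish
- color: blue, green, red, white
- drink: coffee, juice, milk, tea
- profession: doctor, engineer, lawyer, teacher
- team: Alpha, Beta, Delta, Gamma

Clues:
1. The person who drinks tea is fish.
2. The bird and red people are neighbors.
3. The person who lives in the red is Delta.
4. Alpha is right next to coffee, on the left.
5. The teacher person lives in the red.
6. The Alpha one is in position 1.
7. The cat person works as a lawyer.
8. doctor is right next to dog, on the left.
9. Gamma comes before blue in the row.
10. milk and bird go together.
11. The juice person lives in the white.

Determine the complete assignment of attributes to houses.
Solution:

House | Pet | Color | Drink | Profession | Team
-----------------------------------------------
  1   | bird | green | milk | doctor | Alpha
  2   | dog | red | coffee | teacher | Delta
  3   | cat | white | juice | lawyer | Gamma
  4   | fish | blue | tea | engineer | Beta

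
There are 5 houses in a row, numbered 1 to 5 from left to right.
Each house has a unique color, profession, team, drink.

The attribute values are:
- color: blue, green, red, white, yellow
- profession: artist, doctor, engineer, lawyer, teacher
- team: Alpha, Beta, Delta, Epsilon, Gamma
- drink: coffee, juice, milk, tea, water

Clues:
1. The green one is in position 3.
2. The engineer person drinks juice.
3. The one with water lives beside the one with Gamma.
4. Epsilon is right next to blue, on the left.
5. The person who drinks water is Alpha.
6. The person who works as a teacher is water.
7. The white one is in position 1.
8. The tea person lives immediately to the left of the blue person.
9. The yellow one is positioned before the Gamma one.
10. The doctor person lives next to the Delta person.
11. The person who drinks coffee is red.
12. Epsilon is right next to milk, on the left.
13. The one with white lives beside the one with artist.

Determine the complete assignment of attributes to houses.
Solution:

House | Color | Profession | Team | Drink
-----------------------------------------
  1   | white | doctor | Epsilon | tea
  2   | blue | artist | Delta | milk
  3   | green | engineer | Beta | juice
  4   | yellow | teacher | Alpha | water
  5   | red | lawyer | Gamma | coffee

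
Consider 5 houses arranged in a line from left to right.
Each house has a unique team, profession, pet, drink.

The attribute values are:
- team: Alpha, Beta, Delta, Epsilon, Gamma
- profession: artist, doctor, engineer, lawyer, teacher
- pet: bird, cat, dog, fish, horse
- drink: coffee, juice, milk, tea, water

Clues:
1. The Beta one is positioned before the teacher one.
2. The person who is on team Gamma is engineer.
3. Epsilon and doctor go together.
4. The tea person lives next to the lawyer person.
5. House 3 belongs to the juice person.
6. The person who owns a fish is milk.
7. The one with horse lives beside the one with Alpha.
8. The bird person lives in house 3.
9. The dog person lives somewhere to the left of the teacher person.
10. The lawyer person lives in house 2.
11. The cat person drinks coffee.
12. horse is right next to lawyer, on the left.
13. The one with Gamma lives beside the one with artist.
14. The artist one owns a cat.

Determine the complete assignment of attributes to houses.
Solution:

House | Team | Profession | Pet | Drink
---------------------------------------
  1   | Epsilon | doctor | horse | tea
  2   | Alpha | lawyer | dog | water
  3   | Gamma | engineer | bird | juice
  4   | Beta | artist | cat | coffee
  5   | Delta | teacher | fish | milk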